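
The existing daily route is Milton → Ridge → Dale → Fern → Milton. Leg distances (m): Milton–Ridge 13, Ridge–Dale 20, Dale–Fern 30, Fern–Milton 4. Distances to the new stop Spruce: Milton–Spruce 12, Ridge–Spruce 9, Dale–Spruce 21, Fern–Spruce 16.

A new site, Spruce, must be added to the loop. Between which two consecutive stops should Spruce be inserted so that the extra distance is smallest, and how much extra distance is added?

Insertion cost between consecutive stops i–j is d(i,Spruce) + d(Spruce,j) − d(i,j):
  between Milton and Ridge: 12 + 9 − 13 = 8
  between Ridge and Dale: 9 + 21 − 20 = 10
  between Dale and Fern: 21 + 16 − 30 = 7
  between Fern and Milton: 16 + 12 − 4 = 24
Cheapest insertion is between Dale and Fern, adding 7.
New total = 67 + 7 = 74.

Minimum extra distance: 7 m, inserting Spruce between Dale and Fern.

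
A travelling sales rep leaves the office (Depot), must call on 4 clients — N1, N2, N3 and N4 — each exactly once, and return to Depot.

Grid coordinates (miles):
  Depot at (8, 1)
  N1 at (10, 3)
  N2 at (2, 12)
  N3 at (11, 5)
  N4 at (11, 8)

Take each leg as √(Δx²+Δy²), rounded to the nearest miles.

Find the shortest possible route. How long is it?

With 4 stops there are 4!/2 = 12 distinct round trips (a route and its reverse cost the same).
Depot → N1 → N2 → N3 → N4 → Depot: 3+12+11+3+8 = 37
Depot → N1 → N2 → N4 → N3 → Depot: 3+12+10+3+5 = 33
Depot → N1 → N3 → N2 → N4 → Depot: 3+2+11+10+8 = 34
Depot → N1 → N3 → N4 → N2 → Depot: 3+2+3+10+13 = 31
Depot → N1 → N4 → N2 → N3 → Depot: 3+5+10+11+5 = 34
Depot → N1 → N4 → N3 → N2 → Depot: 3+5+3+11+13 = 35
Depot → N2 → N1 → N3 → N4 → Depot: 13+12+2+3+8 = 38
Depot → N2 → N1 → N4 → N3 → Depot: 13+12+5+3+5 = 38
Depot → N2 → N3 → N1 → N4 → Depot: 13+11+2+5+8 = 39
Depot → N2 → N4 → N1 → N3 → Depot: 13+10+5+2+5 = 35
Depot → N3 → N1 → N2 → N4 → Depot: 5+2+12+10+8 = 37
Depot → N3 → N2 → N1 → N4 → Depot: 5+11+12+5+8 = 41
The minimum is 31.
One optimal route: Depot → N1 → N3 → N4 → N2 → Depot (or its reverse).

31 miles — the shortest possible round trip.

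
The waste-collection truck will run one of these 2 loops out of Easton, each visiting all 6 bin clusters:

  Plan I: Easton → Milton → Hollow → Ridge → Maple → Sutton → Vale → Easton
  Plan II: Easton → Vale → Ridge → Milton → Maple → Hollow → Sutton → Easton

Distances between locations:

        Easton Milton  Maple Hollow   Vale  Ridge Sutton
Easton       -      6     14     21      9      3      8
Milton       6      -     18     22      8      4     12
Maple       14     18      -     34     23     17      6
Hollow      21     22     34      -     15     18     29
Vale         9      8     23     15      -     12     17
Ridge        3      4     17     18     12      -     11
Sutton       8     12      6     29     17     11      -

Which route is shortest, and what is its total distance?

95 — Plan I is the shortest.

Plan I: 6 + 22 + 18 + 17 + 6 + 17 + 9 = 95
Plan II: 9 + 12 + 4 + 18 + 34 + 29 + 8 = 114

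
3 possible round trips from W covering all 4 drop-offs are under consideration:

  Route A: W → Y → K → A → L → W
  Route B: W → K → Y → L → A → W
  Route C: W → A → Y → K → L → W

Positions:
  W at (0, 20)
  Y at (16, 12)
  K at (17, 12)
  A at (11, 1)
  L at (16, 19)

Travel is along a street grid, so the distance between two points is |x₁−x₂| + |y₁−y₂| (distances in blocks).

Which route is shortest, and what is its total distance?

Route A: 24 + 1 + 17 + 23 + 17 = 82
Route B: 25 + 1 + 7 + 23 + 30 = 86
Route C: 30 + 16 + 1 + 8 + 17 = 72

72 blocks — Route C is the shortest.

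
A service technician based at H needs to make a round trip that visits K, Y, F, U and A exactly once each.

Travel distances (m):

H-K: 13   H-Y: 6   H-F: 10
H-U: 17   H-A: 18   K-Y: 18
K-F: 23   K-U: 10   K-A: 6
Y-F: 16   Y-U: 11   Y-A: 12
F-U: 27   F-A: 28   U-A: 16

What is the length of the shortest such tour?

Minimum total distance: 71 m.

With 5 stops there are 5!/2 = 60 distinct round trips (a route and its reverse cost the same).
H-K-Y-F-U-A-H: 13+18+16+27+16+18 = 108
H-K-Y-F-A-U-H: 13+18+16+28+16+17 = 108
H-K-Y-U-F-A-H: 13+18+11+27+28+18 = 115
H-K-Y-U-A-F-H: 13+18+11+16+28+10 = 96
H-K-Y-A-F-U-H: 13+18+12+28+27+17 = 115
H-K-Y-A-U-F-H: 13+18+12+16+27+10 = 96
H-K-F-Y-U-A-H: 13+23+16+11+16+18 = 97
H-K-F-Y-A-U-H: 13+23+16+12+16+17 = 97
H-K-F-U-Y-A-H: 13+23+27+11+12+18 = 104
H-K-F-U-A-Y-H: 13+23+27+16+12+6 = 97
H-K-F-A-Y-U-H: 13+23+28+12+11+17 = 104
H-K-F-A-U-Y-H: 13+23+28+16+11+6 = 97
H-K-U-Y-F-A-H: 13+10+11+16+28+18 = 96
H-K-U-Y-A-F-H: 13+10+11+12+28+10 = 84
… (46 more)
H-Y-U-K-A-F-H: 6+11+10+6+28+10 = 71  ← best
The minimum is 71.
One optimal route: H → Y → U → K → A → F → H (or its reverse).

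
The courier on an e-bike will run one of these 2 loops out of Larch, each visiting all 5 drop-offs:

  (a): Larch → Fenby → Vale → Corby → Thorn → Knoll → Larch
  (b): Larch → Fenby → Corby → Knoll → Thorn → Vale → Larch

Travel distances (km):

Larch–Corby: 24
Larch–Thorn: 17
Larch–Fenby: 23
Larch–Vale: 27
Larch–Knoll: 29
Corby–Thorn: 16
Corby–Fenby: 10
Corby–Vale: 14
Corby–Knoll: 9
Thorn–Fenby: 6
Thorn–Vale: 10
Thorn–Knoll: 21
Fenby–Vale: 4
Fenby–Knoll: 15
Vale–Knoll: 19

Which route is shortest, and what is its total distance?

100 km — (b) is the shortest.

(a): 23 + 4 + 14 + 16 + 21 + 29 = 107
(b): 23 + 10 + 9 + 21 + 10 + 27 = 100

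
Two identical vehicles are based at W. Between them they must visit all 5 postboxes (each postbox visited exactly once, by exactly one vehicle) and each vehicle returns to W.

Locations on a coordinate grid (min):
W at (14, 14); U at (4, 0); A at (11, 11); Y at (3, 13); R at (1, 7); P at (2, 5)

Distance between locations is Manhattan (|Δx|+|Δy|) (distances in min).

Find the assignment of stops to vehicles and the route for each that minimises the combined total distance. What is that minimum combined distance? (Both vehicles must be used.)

Check every non-empty split of the stops between the two vehicles; for each half take its own optimal tour:
  {U} + {A, Y, R, P}: 48 + 44 = 92
  {A} + {U, Y, R, P}: 12 + 54 = 66
  {U, A} + {Y, R, P}: 48 + 44 = 92
  {Y} + {U, A, R, P}: 24 + 54 = 78
  {U, Y} + {A, R, P}: 50 + 44 = 94
  {A, Y} + {U, R, P}: 28 + 54 = 82
  … (15 splits in total)
Best: vehicle 1 W → A → W = 12; vehicle 2 W → U → P → R → Y → W = 54; combined 66.

Minimum combined distance: 66 min.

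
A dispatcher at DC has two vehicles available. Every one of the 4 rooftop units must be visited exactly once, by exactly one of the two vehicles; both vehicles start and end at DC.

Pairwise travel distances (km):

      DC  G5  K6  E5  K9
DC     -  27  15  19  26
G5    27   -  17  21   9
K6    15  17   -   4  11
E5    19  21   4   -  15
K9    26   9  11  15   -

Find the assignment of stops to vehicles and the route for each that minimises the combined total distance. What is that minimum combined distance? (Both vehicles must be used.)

100 km — the smallest possible combined total.

Try each way of splitting the stops between the two vehicles (each non-empty) and, for each split, find the best tour for each vehicle:
  {G5} + {K6, E5, K9}: 54 + 60 = 114
  {K6} + {G5, E5, K9}: 30 + 70 = 100
  {G5, K6} + {E5, K9}: 59 + 60 = 119
  {E5} + {G5, K6, K9}: 38 + 62 = 100
  {G5, E5} + {K6, K9}: 67 + 52 = 119
  {K6, E5} + {G5, K9}: 38 + 62 = 100
  … (7 splits in total)
Best: vehicle 1 DC → K6 → DC = 30; vehicle 2 DC → G5 → K9 → E5 → DC = 70; combined 100.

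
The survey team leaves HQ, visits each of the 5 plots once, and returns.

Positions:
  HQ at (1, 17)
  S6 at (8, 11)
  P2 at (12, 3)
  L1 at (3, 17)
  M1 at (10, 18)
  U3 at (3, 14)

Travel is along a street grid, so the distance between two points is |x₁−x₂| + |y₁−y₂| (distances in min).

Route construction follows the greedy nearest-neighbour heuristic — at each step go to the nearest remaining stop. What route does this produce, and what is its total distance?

Total distance 64 min via the nearest-neighbour route HQ → L1 → U3 → S6 → M1 → P2 → HQ.

At HQ the remaining stops are L1 2, U3 5, M1 10, S6 13, P2 25; go to L1.
At L1 the remaining stops are U3 3, M1 8, S6 11, P2 23; go to U3.
At U3 the remaining stops are S6 8, M1 11, P2 20; go to S6.
At S6 the remaining stops are M1 9, P2 12; go to M1.
At M1 the remaining stops are P2 17; go to P2.
Return P2→HQ: 25.
Total = 2 + 3 + 8 + 9 + 17 + 25 = 64.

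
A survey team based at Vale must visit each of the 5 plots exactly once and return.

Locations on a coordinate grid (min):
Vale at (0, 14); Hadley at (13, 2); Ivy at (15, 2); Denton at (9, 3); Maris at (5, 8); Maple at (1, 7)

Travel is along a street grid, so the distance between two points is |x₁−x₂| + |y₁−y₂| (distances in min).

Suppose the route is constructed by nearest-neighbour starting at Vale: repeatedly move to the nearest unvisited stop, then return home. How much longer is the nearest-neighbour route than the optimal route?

The nearest-neighbour route is 2 min longer than optimal.

From Vale: Maple=8, Maris=11, Denton=20, Hadley=25, Ivy=27 → choose Maple (8).
From Maple: Maris=5, Denton=12, Hadley=17, Ivy=19 → choose Maris (5).
From Maris: Denton=9, Hadley=14, Ivy=16 → choose Denton (9).
From Denton: Hadley=5, Ivy=7 → choose Hadley (5).
From Hadley: Ivy=2 → choose Ivy (2).
NN route Vale → Maple → Maris → Denton → Hadley → Ivy → Vale costs 56.
Optimal: Vale → Maris → Hadley → Ivy → Denton → Maple → Vale costs 54 (by enumerating all 60 distinct tours).
Excess = 56 − 54 = 2.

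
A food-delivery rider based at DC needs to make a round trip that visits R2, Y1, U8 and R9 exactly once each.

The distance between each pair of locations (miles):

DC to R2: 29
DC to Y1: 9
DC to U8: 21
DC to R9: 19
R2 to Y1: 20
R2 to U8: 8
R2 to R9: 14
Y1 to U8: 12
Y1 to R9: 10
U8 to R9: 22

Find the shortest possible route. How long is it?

DC → R2 → Y1 → U8 → R9 → DC: 29+20+12+22+19 = 102
DC → R2 → Y1 → R9 → U8 → DC: 29+20+10+22+21 = 102
DC → R2 → U8 → Y1 → R9 → DC: 29+8+12+10+19 = 78
DC → R2 → U8 → R9 → Y1 → DC: 29+8+22+10+9 = 78
DC → R2 → R9 → Y1 → U8 → DC: 29+14+10+12+21 = 86
DC → R2 → R9 → U8 → Y1 → DC: 29+14+22+12+9 = 86
DC → Y1 → R2 → U8 → R9 → DC: 9+20+8+22+19 = 78
DC → Y1 → R2 → R9 → U8 → DC: 9+20+14+22+21 = 86
DC → Y1 → U8 → R2 → R9 → DC: 9+12+8+14+19 = 62
DC → Y1 → R9 → R2 → U8 → DC: 9+10+14+8+21 = 62
DC → U8 → R2 → Y1 → R9 → DC: 21+8+20+10+19 = 78
DC → U8 → Y1 → R2 → R9 → DC: 21+12+20+14+19 = 86
The minimum is 62.
One optimal route: DC → Y1 → U8 → R2 → R9 → DC (or its reverse).

Shortest round trip = 62 miles.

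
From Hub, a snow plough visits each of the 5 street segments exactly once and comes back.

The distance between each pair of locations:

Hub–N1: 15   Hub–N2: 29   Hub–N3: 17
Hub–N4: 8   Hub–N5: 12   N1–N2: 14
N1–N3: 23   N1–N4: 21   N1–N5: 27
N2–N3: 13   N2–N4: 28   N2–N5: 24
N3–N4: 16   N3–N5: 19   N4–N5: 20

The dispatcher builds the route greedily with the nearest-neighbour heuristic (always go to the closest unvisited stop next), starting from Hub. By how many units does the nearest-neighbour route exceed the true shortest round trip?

Excess over optimum: 3.

Hub: N4=8, N5=12, N1=15, N3=17, N2=29 ⇒ N4
N4: N3=16, N5=20, N1=21, N2=28 ⇒ N3
N3: N2=13, N5=19, N1=23 ⇒ N2
N2: N1=14, N5=24 ⇒ N1
N1: N5=27 ⇒ N5
NN route Hub → N4 → N3 → N2 → N1 → N5 → Hub costs 90.
Optimal: Hub → N4 → N1 → N2 → N3 → N5 → Hub costs 87 (by enumerating all 60 distinct tours).
Excess = 90 − 87 = 3.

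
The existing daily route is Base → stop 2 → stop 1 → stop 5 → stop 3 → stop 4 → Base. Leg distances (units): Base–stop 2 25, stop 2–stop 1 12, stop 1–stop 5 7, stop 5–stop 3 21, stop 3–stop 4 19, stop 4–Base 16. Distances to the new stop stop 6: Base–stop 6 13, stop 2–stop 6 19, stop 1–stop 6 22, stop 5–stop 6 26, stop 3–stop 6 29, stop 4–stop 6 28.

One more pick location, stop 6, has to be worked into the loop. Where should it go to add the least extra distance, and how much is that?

Insertion cost between consecutive stops i–j is d(i,stop 6) + d(stop 6,j) − d(i,j):
  between Base and stop 2: 13 + 19 − 25 = 7
  between stop 2 and stop 1: 19 + 22 − 12 = 29
  between stop 1 and stop 5: 22 + 26 − 7 = 41
  between stop 5 and stop 3: 26 + 29 − 21 = 34
  between stop 3 and stop 4: 29 + 28 − 19 = 38
  between stop 4 and Base: 28 + 13 − 16 = 25
Cheapest insertion is between Base and stop 2, adding 7.
New total = 100 + 7 = 107.

+7 — insert stop 6 between Base and stop 2.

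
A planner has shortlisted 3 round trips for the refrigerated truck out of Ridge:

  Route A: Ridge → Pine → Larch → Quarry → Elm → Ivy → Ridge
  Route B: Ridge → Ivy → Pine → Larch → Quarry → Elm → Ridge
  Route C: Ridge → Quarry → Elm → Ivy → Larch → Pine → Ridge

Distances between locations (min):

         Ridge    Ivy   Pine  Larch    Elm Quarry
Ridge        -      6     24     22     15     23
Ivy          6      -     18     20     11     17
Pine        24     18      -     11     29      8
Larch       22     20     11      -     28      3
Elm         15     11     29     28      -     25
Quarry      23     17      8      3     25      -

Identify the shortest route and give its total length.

Route A: 24 + 11 + 3 + 25 + 11 + 6 = 80
Route B: 6 + 18 + 11 + 3 + 25 + 15 = 78
Route C: 23 + 25 + 11 + 20 + 11 + 24 = 114

Shortest is Route B, total 78 min.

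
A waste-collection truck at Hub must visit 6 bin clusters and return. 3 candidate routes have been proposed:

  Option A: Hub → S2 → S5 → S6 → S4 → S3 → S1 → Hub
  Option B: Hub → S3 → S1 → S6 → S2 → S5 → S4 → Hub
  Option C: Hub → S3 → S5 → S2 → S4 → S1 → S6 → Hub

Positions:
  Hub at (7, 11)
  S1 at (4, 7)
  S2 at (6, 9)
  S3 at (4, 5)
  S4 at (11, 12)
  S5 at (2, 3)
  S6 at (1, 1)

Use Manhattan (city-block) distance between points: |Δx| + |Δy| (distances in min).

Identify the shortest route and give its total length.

Option A: 3 + 10 + 3 + 21 + 14 + 2 + 7 = 60
Option B: 9 + 2 + 9 + 13 + 10 + 18 + 5 = 66
Option C: 9 + 4 + 10 + 8 + 12 + 9 + 16 = 68

Shortest is Option A, total 60 min.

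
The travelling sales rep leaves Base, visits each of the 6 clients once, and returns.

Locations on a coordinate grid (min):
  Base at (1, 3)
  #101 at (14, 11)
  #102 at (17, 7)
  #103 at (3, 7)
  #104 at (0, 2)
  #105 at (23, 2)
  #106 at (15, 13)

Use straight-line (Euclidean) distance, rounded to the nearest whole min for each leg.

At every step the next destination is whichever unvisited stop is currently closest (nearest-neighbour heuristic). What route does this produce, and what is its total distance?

57 min along Base → #104 → #103 → #101 → #106 → #102 → #105 → Base.

Base → [#104:1 / #103:4 / #101:15 / #102:16 / #106:17 / #105:22] → #104 (1)
#104 → [#103:6 / #101:17 / #102:18 / #106:19 / #105:23] → #103 (6)
#103 → [#101:12 / #106:13 / #102:14 / #105:21] → #101 (12)
#101 → [#106:2 / #102:5 / #105:13] → #106 (2)
#106 → [#102:6 / #105:14] → #102 (6)
#102 → [#105:8] → #105 (8)
Return #105→Base: 22.
Total = 1 + 6 + 12 + 2 + 6 + 8 + 22 = 57.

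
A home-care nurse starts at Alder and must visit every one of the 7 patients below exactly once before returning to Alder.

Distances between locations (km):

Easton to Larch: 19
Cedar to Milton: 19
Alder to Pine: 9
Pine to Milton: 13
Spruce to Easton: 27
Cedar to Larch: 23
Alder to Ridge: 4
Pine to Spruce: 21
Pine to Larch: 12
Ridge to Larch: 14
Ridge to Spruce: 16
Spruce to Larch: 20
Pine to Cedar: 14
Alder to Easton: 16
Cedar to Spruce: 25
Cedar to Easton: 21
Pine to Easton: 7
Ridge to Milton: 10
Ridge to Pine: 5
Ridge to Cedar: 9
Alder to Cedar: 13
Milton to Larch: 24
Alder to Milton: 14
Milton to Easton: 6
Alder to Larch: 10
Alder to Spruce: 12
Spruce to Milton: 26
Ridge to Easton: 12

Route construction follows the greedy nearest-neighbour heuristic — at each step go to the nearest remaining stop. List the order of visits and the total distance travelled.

Total distance 96 km via the nearest-neighbour route Alder → Ridge → Pine → Easton → Milton → Cedar → Larch → Spruce → Alder.

From Alder: distances to unvisited — Ridge=4, Pine=9, Larch=10, Spruce=12, Cedar=13, Milton=14, Easton=16. Nearest is Ridge (4).
From Ridge: distances to unvisited — Pine=5, Cedar=9, Milton=10, Easton=12, Larch=14, Spruce=16. Nearest is Pine (5).
From Pine: distances to unvisited — Easton=7, Larch=12, Milton=13, Cedar=14, Spruce=21. Nearest is Easton (7).
From Easton: distances to unvisited — Milton=6, Larch=19, Cedar=21, Spruce=27. Nearest is Milton (6).
From Milton: distances to unvisited — Cedar=19, Larch=24, Spruce=26. Nearest is Cedar (19).
From Cedar: distances to unvisited — Larch=23, Spruce=25. Nearest is Larch (23).
From Larch: distances to unvisited — Spruce=20. Nearest is Spruce (20).
Return Spruce→Alder: 12.
Total = 4 + 5 + 7 + 6 + 19 + 23 + 20 + 12 = 96.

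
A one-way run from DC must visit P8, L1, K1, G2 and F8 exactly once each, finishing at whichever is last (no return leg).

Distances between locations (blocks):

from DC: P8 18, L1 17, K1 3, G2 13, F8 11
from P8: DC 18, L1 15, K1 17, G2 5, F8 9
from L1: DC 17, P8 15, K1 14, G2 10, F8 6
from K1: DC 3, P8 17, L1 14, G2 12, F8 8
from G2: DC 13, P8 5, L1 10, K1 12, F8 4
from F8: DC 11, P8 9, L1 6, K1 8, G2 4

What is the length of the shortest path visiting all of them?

There are 5! = 120 possible orderings.
DC - P8 - L1 - K1 - G2 - F8: 18+15+14+12+4 = 63
DC - P8 - L1 - K1 - F8 - G2: 18+15+14+8+4 = 59
DC - P8 - L1 - G2 - K1 - F8: 18+15+10+12+8 = 63
DC - P8 - L1 - G2 - F8 - K1: 18+15+10+4+8 = 55
DC - P8 - L1 - F8 - K1 - G2: 18+15+6+8+12 = 59
DC - P8 - L1 - F8 - G2 - K1: 18+15+6+4+12 = 55
DC - P8 - K1 - L1 - G2 - F8: 18+17+14+10+4 = 63
DC - P8 - K1 - L1 - F8 - G2: 18+17+14+6+4 = 59
DC - P8 - K1 - G2 - L1 - F8: 18+17+12+10+6 = 63
DC - P8 - K1 - G2 - F8 - L1: 18+17+12+4+6 = 57
DC - P8 - K1 - F8 - L1 - G2: 18+17+8+6+10 = 59
DC - P8 - K1 - F8 - G2 - L1: 18+17+8+4+10 = 57
DC - P8 - G2 - L1 - K1 - F8: 18+5+10+14+8 = 55
DC - P8 - G2 - L1 - F8 - K1: 18+5+10+6+8 = 47
… (106 more)
DC - K1 - L1 - F8 - G2 - P8: 3+14+6+4+5 = 32  ← best
The minimum is 32.
One shortest path: DC → K1 → L1 → F8 → G2 → P8.

32 blocks — the minimum one-way total.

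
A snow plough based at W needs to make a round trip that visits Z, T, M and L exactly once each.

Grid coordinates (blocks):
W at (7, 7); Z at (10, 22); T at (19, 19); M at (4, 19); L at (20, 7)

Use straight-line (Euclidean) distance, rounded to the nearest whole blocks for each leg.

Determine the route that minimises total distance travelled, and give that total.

Shortest round trip = 53 blocks.

W-Z-T-M-L-W: 15+9+15+20+13 = 72
W-Z-T-L-M-W: 15+9+12+20+12 = 68
W-Z-M-T-L-W: 15+7+15+12+13 = 62
W-Z-M-L-T-W: 15+7+20+12+17 = 71
W-Z-L-T-M-W: 15+18+12+15+12 = 72
W-Z-L-M-T-W: 15+18+20+15+17 = 85
W-T-Z-M-L-W: 17+9+7+20+13 = 66
W-T-Z-L-M-W: 17+9+18+20+12 = 76
W-T-M-Z-L-W: 17+15+7+18+13 = 70
W-T-L-Z-M-W: 17+12+18+7+12 = 66
W-M-Z-T-L-W: 12+7+9+12+13 = 53
W-M-T-Z-L-W: 12+15+9+18+13 = 67
The minimum is 53.
One optimal route: W → M → Z → T → L → W (or its reverse).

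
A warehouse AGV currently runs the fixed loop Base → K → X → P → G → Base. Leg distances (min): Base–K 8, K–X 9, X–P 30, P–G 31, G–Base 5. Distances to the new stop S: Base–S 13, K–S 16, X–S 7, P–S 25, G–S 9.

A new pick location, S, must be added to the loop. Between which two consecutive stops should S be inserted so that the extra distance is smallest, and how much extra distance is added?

Adding 2 min by placing S on the X–P leg.

Insertion cost between consecutive stops i–j is d(i,S) + d(S,j) − d(i,j):
  between Base and K: 13 + 16 − 8 = 21
  between K and X: 16 + 7 − 9 = 14
  between X and P: 7 + 25 − 30 = 2
  between P and G: 25 + 9 − 31 = 3
  between G and Base: 9 + 13 − 5 = 17
Cheapest insertion is between X and P, adding 2.
New total = 83 + 2 = 85.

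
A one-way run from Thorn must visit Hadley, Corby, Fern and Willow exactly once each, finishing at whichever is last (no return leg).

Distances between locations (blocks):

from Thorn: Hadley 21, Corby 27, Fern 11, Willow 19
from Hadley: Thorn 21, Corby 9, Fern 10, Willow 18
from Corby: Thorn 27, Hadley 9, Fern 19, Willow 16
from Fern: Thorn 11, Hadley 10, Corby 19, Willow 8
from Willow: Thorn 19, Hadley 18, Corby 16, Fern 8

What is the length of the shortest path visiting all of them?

There are 4! = 24 possible orderings.
Thorn → Hadley → Corby → Fern → Willow: 21+9+19+8 = 57
Thorn → Hadley → Corby → Willow → Fern: 21+9+16+8 = 54
Thorn → Hadley → Fern → Corby → Willow: 21+10+19+16 = 66
Thorn → Hadley → Fern → Willow → Corby: 21+10+8+16 = 55
Thorn → Hadley → Willow → Corby → Fern: 21+18+16+19 = 74
Thorn → Hadley → Willow → Fern → Corby: 21+18+8+19 = 66
Thorn → Corby → Hadley → Fern → Willow: 27+9+10+8 = 54
Thorn → Corby → Hadley → Willow → Fern: 27+9+18+8 = 62
Thorn → Corby → Fern → Hadley → Willow: 27+19+10+18 = 74
Thorn → Corby → Fern → Willow → Hadley: 27+19+8+18 = 72
Thorn → Corby → Willow → Hadley → Fern: 27+16+18+10 = 71
Thorn → Corby → Willow → Fern → Hadley: 27+16+8+10 = 61
Thorn → Fern → Hadley → Corby → Willow: 11+10+9+16 = 46
Thorn → Fern → Hadley → Willow → Corby: 11+10+18+16 = 55
… (10 more)
Thorn → Fern → Willow → Corby → Hadley: 11+8+16+9 = 44  ← best
The minimum is 44.
One shortest path: Thorn → Fern → Willow → Corby → Hadley.

Shortest open route: 44 blocks.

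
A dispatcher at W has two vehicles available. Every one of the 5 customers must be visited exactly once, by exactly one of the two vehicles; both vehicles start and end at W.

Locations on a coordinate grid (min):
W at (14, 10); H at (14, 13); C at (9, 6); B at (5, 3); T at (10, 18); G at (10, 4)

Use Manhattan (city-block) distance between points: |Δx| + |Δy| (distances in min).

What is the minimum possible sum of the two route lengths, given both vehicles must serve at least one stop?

Minimum combined distance: 54 min.

There are 2^4 − 1 = 15 ways to divide the 5 stops into two non-empty groups. For each, the best each vehicle can do is its own shortest tour through its group:
  {H} + {C, B, T, G}: 6 + 48 = 54
  {C} + {H, B, T, G}: 18 + 48 = 66
  {H, C} + {B, T, G}: 24 + 48 = 72
  {B} + {H, C, T, G}: 32 + 38 = 70
  {H, B} + {C, T, G}: 38 + 38 = 76
  {C, B} + {H, T, G}: 32 + 36 = 68
  … (15 splits in total)
Best: vehicle 1 W → H → W = 6; vehicle 2 W → C → B → G → T → W = 48; combined 54.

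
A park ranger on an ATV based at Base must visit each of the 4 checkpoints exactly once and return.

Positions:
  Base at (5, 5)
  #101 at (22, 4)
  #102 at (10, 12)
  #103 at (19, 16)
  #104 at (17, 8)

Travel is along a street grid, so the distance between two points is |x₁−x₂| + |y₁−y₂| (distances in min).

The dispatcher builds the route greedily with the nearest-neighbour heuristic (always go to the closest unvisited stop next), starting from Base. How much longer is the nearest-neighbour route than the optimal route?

The nearest-neighbour route is 10 min longer than optimal.

Base: #102=12, #104=15, #101=18, #103=25 ⇒ #102
#102: #104=11, #103=13, #101=20 ⇒ #104
#104: #101=9, #103=10 ⇒ #101
#101: #103=15 ⇒ #103
NN route Base → #102 → #104 → #101 → #103 → Base costs 72.
Optimal: Base → #101 → #104 → #103 → #102 → Base costs 62 (by enumerating all 12 distinct tours).
Excess = 72 − 62 = 10.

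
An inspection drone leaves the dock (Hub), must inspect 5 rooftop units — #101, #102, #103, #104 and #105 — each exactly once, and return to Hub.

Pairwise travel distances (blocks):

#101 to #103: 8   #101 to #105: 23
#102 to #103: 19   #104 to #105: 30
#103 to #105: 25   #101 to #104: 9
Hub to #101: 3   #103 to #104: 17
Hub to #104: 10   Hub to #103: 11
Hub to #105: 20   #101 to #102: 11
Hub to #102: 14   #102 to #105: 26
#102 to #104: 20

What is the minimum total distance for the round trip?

Hub → #101 → #102 → #103 → #104 → #105 → Hub: 3+11+19+17+30+20 = 100
Hub → #101 → #102 → #103 → #105 → #104 → Hub: 3+11+19+25+30+10 = 98
Hub → #101 → #102 → #104 → #103 → #105 → Hub: 3+11+20+17+25+20 = 96
Hub → #101 → #102 → #104 → #105 → #103 → Hub: 3+11+20+30+25+11 = 100
Hub → #101 → #102 → #105 → #103 → #104 → Hub: 3+11+26+25+17+10 = 92
Hub → #101 → #102 → #105 → #104 → #103 → Hub: 3+11+26+30+17+11 = 98
Hub → #101 → #103 → #102 → #104 → #105 → Hub: 3+8+19+20+30+20 = 100
Hub → #101 → #103 → #102 → #105 → #104 → Hub: 3+8+19+26+30+10 = 96
Hub → #101 → #103 → #104 → #102 → #105 → Hub: 3+8+17+20+26+20 = 94
Hub → #101 → #103 → #104 → #105 → #102 → Hub: 3+8+17+30+26+14 = 98
Hub → #101 → #103 → #105 → #102 → #104 → Hub: 3+8+25+26+20+10 = 92
Hub → #101 → #103 → #105 → #104 → #102 → Hub: 3+8+25+30+20+14 = 100
Hub → #101 → #104 → #102 → #103 → #105 → Hub: 3+9+20+19+25+20 = 96
Hub → #101 → #104 → #102 → #105 → #103 → Hub: 3+9+20+26+25+11 = 94
… (46 more)
The minimum is 92.
One optimal route: Hub → #101 → #102 → #105 → #103 → #104 → Hub (or its reverse).

92 blocks — the shortest possible round trip.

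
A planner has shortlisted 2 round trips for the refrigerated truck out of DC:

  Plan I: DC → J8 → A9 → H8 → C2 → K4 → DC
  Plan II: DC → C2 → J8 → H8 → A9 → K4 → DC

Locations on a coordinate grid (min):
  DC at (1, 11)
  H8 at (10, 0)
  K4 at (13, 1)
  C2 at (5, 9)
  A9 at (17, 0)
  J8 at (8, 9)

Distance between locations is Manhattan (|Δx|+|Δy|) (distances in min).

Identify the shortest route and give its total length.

Shortest is Plan II, total 54 min.

Plan I: 9 + 18 + 7 + 14 + 16 + 22 = 86
Plan II: 6 + 3 + 11 + 7 + 5 + 22 = 54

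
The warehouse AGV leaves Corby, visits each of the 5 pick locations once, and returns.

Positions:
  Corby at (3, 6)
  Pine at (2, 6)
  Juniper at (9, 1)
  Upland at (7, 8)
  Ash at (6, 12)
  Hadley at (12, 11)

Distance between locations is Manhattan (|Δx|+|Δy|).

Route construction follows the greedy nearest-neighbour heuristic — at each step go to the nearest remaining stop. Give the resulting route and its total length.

At Corby the remaining stops are Pine 1, Upland 6, Ash 9, Juniper 11, Hadley 14; go to Pine.
At Pine the remaining stops are Upland 7, Ash 10, Juniper 12, Hadley 15; go to Upland.
At Upland the remaining stops are Ash 5, Hadley 8, Juniper 9; go to Ash.
At Ash the remaining stops are Hadley 7, Juniper 14; go to Hadley.
At Hadley the remaining stops are Juniper 13; go to Juniper.
Return Juniper→Corby: 11.
Total = 1 + 7 + 5 + 7 + 13 + 11 = 44.

Total distance 44 via the nearest-neighbour route Corby → Pine → Upland → Ash → Hadley → Juniper → Corby.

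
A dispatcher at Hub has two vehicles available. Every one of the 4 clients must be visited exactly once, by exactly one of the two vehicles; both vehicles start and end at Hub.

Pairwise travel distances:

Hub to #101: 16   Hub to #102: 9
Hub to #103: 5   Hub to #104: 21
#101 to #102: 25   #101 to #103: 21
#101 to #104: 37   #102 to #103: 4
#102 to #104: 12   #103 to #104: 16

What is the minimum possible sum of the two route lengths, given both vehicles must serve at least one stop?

Minimum combined distance: 74.

There are 2^3 − 1 = 7 ways to divide the 4 stops into two non-empty groups. For each, the best each vehicle can do is its own shortest tour through its group:
  {#101} + {#102, #103, #104}: 32 + 42 = 74
  {#102} + {#101, #103, #104}: 18 + 74 = 92
  {#101, #102} + {#103, #104}: 50 + 42 = 92
  {#103} + {#101, #102, #104}: 10 + 74 = 84
  {#101, #103} + {#102, #104}: 42 + 42 = 84
  {#102, #103} + {#101, #104}: 18 + 74 = 92
  … (7 splits in total)
Best: vehicle 1 Hub → #101 → Hub = 32; vehicle 2 Hub → #102 → #104 → #103 → Hub = 42; combined 74.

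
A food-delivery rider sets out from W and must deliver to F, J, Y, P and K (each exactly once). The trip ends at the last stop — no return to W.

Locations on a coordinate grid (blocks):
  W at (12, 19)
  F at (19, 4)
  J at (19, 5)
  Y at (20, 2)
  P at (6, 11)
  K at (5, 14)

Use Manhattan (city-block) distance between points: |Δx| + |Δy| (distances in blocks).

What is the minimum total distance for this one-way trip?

Minimum one-way distance = 39 blocks.

There are 5! = 120 possible orderings.
W → F → J → Y → P → K: 22+1+4+23+4 = 54
W → F → J → Y → K → P: 22+1+4+27+4 = 58
W → F → J → P → Y → K: 22+1+19+23+27 = 92
W → F → J → P → K → Y: 22+1+19+4+27 = 73
W → F → J → K → Y → P: 22+1+23+27+23 = 96
W → F → J → K → P → Y: 22+1+23+4+23 = 73
W → F → Y → J → P → K: 22+3+4+19+4 = 52
W → F → Y → J → K → P: 22+3+4+23+4 = 56
W → F → Y → P → J → K: 22+3+23+19+23 = 90
W → F → Y → P → K → J: 22+3+23+4+23 = 75
W → F → Y → K → J → P: 22+3+27+23+19 = 94
W → F → Y → K → P → J: 22+3+27+4+19 = 75
W → F → P → J → Y → K: 22+20+19+4+27 = 92
W → F → P → J → K → Y: 22+20+19+23+27 = 111
… (106 more)
W → K → P → J → F → Y: 12+4+19+1+3 = 39  ← best
The minimum is 39.
One shortest path: W → K → P → J → F → Y.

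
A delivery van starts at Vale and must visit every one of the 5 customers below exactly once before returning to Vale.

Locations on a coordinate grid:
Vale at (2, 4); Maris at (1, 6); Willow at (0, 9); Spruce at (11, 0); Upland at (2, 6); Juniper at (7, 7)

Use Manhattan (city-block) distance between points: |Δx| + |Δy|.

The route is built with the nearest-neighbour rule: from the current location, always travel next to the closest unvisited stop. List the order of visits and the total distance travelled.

Total distance 40 via the nearest-neighbour route Vale → Upland → Maris → Willow → Juniper → Spruce → Vale.

Vale → [Upland:2 / Maris:3 / Willow:7 / Juniper:8 / Spruce:13] → Upland (2)
Upland → [Maris:1 / Willow:5 / Juniper:6 / Spruce:15] → Maris (1)
Maris → [Willow:4 / Juniper:7 / Spruce:16] → Willow (4)
Willow → [Juniper:9 / Spruce:20] → Juniper (9)
Juniper → [Spruce:11] → Spruce (11)
Return Spruce→Vale: 13.
Total = 2 + 1 + 4 + 9 + 11 + 13 = 40.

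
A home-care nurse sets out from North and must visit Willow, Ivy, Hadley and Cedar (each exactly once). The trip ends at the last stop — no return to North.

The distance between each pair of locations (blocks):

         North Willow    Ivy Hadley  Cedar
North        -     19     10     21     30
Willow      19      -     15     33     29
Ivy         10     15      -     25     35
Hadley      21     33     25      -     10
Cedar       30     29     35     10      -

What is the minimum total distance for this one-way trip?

There are 4! = 24 possible orderings.
North → Willow → Ivy → Hadley → Cedar: 19+15+25+10 = 69
North → Willow → Ivy → Cedar → Hadley: 19+15+35+10 = 79
North → Willow → Hadley → Ivy → Cedar: 19+33+25+35 = 112
North → Willow → Hadley → Cedar → Ivy: 19+33+10+35 = 97
North → Willow → Cedar → Ivy → Hadley: 19+29+35+25 = 108
North → Willow → Cedar → Hadley → Ivy: 19+29+10+25 = 83
North → Ivy → Willow → Hadley → Cedar: 10+15+33+10 = 68
North → Ivy → Willow → Cedar → Hadley: 10+15+29+10 = 64
North → Ivy → Hadley → Willow → Cedar: 10+25+33+29 = 97
North → Ivy → Hadley → Cedar → Willow: 10+25+10+29 = 74
North → Ivy → Cedar → Willow → Hadley: 10+35+29+33 = 107
North → Ivy → Cedar → Hadley → Willow: 10+35+10+33 = 88
North → Hadley → Willow → Ivy → Cedar: 21+33+15+35 = 104
North → Hadley → Willow → Cedar → Ivy: 21+33+29+35 = 118
… (10 more)
The minimum is 64.
One shortest path: North → Ivy → Willow → Cedar → Hadley.

Shortest open route: 64 blocks.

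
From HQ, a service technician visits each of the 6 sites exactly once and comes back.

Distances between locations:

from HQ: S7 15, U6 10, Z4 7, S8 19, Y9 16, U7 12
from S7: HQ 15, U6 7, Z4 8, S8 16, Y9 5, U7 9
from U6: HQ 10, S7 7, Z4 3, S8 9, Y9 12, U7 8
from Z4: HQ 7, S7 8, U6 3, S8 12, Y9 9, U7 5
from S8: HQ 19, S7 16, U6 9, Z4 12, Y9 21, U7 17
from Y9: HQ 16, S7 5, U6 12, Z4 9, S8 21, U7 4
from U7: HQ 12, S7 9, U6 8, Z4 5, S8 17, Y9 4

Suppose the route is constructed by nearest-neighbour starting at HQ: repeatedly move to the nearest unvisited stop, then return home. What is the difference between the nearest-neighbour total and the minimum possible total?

HQ: Z4=7, U6=10, U7=12, S7=15, Y9=16, S8=19 ⇒ Z4
Z4: U6=3, U7=5, S7=8, Y9=9, S8=12 ⇒ U6
U6: S7=7, U7=8, S8=9, Y9=12 ⇒ S7
S7: Y9=5, U7=9, S8=16 ⇒ Y9
Y9: U7=4, S8=21 ⇒ U7
U7: S8=17 ⇒ S8
NN route HQ → Z4 → U6 → S7 → Y9 → U7 → S8 → HQ costs 62.
Optimal: HQ → U6 → S8 → S7 → Y9 → U7 → Z4 → HQ costs 56 (by enumerating all 360 distinct tours).
Excess = 62 − 56 = 6.

6 longer than the optimal tour.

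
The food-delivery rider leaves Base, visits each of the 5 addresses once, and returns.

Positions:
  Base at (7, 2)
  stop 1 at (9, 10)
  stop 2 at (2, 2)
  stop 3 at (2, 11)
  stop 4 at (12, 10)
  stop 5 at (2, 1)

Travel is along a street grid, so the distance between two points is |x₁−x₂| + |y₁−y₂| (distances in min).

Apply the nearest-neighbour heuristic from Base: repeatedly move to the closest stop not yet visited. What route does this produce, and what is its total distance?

40 min along Base → stop 2 → stop 5 → stop 3 → stop 1 → stop 4 → Base.

At Base the remaining stops are stop 2 5, stop 5 6, stop 1 10, stop 4 13, stop 3 14; go to stop 2.
At stop 2 the remaining stops are stop 5 1, stop 3 9, stop 1 15, stop 4 18; go to stop 5.
At stop 5 the remaining stops are stop 3 10, stop 1 16, stop 4 19; go to stop 3.
At stop 3 the remaining stops are stop 1 8, stop 4 11; go to stop 1.
At stop 1 the remaining stops are stop 4 3; go to stop 4.
Return stop 4→Base: 13.
Total = 5 + 1 + 10 + 8 + 3 + 13 = 40.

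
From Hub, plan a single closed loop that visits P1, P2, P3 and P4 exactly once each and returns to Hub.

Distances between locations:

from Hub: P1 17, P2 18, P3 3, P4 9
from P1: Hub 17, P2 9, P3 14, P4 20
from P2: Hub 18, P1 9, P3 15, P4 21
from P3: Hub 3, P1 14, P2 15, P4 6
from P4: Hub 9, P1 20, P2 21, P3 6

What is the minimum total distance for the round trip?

Minimum total distance: 56.

With 4 stops there are 4!/2 = 12 distinct round trips (a route and its reverse cost the same).
Hub → P1 → P2 → P3 → P4 → Hub: 17+9+15+6+9 = 56
Hub → P1 → P2 → P4 → P3 → Hub: 17+9+21+6+3 = 56
Hub → P1 → P3 → P2 → P4 → Hub: 17+14+15+21+9 = 76
Hub → P1 → P3 → P4 → P2 → Hub: 17+14+6+21+18 = 76
Hub → P1 → P4 → P2 → P3 → Hub: 17+20+21+15+3 = 76
Hub → P1 → P4 → P3 → P2 → Hub: 17+20+6+15+18 = 76
Hub → P2 → P1 → P3 → P4 → Hub: 18+9+14+6+9 = 56
Hub → P2 → P1 → P4 → P3 → Hub: 18+9+20+6+3 = 56
Hub → P2 → P3 → P1 → P4 → Hub: 18+15+14+20+9 = 76
Hub → P2 → P4 → P1 → P3 → Hub: 18+21+20+14+3 = 76
Hub → P3 → P1 → P2 → P4 → Hub: 3+14+9+21+9 = 56
Hub → P3 → P2 → P1 → P4 → Hub: 3+15+9+20+9 = 56
The minimum is 56.
One optimal route: Hub → P1 → P2 → P3 → P4 → Hub (or its reverse).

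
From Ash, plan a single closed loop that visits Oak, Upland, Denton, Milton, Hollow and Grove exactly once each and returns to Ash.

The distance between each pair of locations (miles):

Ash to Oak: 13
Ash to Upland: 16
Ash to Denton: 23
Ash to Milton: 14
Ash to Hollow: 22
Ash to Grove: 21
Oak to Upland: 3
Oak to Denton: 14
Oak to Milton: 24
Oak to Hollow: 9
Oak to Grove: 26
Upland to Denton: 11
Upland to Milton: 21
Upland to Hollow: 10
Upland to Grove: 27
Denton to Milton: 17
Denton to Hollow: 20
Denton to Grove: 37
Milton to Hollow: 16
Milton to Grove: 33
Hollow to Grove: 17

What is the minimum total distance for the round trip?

92 miles — the shortest possible round trip.

There are 360 distinct closed tours to check (reversals are equivalent).
Ash → Oak → Upland → Denton → Milton → Hollow → Grove → Ash: 13+3+11+17+16+17+21 = 98
Ash → Oak → Upland → Denton → Milton → Grove → Hollow → Ash: 13+3+11+17+33+17+22 = 116
Ash → Oak → Upland → Denton → Hollow → Milton → Grove → Ash: 13+3+11+20+16+33+21 = 117
Ash → Oak → Upland → Denton → Hollow → Grove → Milton → Ash: 13+3+11+20+17+33+14 = 111
Ash → Oak → Upland → Denton → Grove → Milton → Hollow → Ash: 13+3+11+37+33+16+22 = 135
Ash → Oak → Upland → Denton → Grove → Hollow → Milton → Ash: 13+3+11+37+17+16+14 = 111
Ash → Oak → Upland → Milton → Denton → Hollow → Grove → Ash: 13+3+21+17+20+17+21 = 112
Ash → Oak → Upland → Milton → Denton → Grove → Hollow → Ash: 13+3+21+17+37+17+22 = 130
… (352 more)
Ash → Milton → Denton → Upland → Oak → Hollow → Grove → Ash: 14+17+11+3+9+17+21 = 92  ← best
The minimum is 92.
One optimal route: Ash → Milton → Denton → Upland → Oak → Hollow → Grove → Ash (or its reverse).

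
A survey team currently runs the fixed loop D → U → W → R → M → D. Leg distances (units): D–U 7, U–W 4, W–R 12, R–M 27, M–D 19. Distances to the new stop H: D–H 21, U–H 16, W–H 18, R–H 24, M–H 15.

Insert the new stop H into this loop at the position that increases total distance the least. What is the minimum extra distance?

+12 — insert H between R and M.

Insertion cost between consecutive stops i–j is d(i,H) + d(H,j) − d(i,j):
  between D and U: 21 + 16 − 7 = 30
  between U and W: 16 + 18 − 4 = 30
  between W and R: 18 + 24 − 12 = 30
  between R and M: 24 + 15 − 27 = 12
  between M and D: 15 + 21 − 19 = 17
Cheapest insertion is between R and M, adding 12.
New total = 69 + 12 = 81.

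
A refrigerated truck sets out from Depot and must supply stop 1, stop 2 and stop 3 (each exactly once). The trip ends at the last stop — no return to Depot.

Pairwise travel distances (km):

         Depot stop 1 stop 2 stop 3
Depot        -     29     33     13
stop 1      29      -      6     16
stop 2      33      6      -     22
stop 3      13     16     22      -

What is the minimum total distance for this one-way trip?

35 km — the minimum one-way total.

There are 3! = 6 possible orderings.
Depot→stop 1→stop 2→stop 3: 29+6+22 = 57
Depot→stop 1→stop 3→stop 2: 29+16+22 = 67
Depot→stop 2→stop 1→stop 3: 33+6+16 = 55
Depot→stop 2→stop 3→stop 1: 33+22+16 = 71
Depot→stop 3→stop 1→stop 2: 13+16+6 = 35
Depot→stop 3→stop 2→stop 1: 13+22+6 = 41
The minimum is 35.
One shortest path: Depot → stop 3 → stop 1 → stop 2.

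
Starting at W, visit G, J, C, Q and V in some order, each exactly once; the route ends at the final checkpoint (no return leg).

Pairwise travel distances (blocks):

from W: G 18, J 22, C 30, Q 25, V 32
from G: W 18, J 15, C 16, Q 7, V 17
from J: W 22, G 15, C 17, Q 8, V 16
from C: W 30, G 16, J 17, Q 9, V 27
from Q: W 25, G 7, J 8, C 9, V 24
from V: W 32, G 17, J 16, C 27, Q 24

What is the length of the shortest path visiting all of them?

Shortest open route: 67 blocks.

There are 5! = 120 possible orderings.
W→G→J→C→Q→V: 18+15+17+9+24 = 83
W→G→J→C→V→Q: 18+15+17+27+24 = 101
W→G→J→Q→C→V: 18+15+8+9+27 = 77
W→G→J→Q→V→C: 18+15+8+24+27 = 92
W→G→J→V→C→Q: 18+15+16+27+9 = 85
W→G→J→V→Q→C: 18+15+16+24+9 = 82
W→G→C→J→Q→V: 18+16+17+8+24 = 83
W→G→C→J→V→Q: 18+16+17+16+24 = 91
W→G→C→Q→J→V: 18+16+9+8+16 = 67
W→G→C→Q→V→J: 18+16+9+24+16 = 83
W→G→C→V→J→Q: 18+16+27+16+8 = 85
W→G→C→V→Q→J: 18+16+27+24+8 = 93
W→G→Q→J→C→V: 18+7+8+17+27 = 77
W→G→Q→J→V→C: 18+7+8+16+27 = 76
… (106 more)
The minimum is 67.
One shortest path: W → G → C → Q → J → V.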